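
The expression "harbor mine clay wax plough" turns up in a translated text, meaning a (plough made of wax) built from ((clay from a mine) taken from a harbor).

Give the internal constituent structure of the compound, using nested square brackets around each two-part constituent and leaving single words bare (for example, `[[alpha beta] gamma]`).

At the top level: head "plough" (specifically "wax plough"); modifier "harbor mine clay".
Inside "harbor mine clay": head "clay" (specifically "mine clay"), modifier "harbor".
Inside "mine clay": head "clay", modifier "mine".
Inside "wax plough": head "plough", modifier "wax".
Putting it together: [[harbor [mine clay]] [wax plough]].

[[harbor [mine clay]] [wax plough]]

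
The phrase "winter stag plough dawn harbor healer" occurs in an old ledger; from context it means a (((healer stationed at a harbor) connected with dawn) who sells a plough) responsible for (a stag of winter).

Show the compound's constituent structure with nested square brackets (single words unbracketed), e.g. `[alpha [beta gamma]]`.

[[winter stag] [plough [dawn [harbor healer]]]]

The outermost head in the paraphrase is "healer" (specifically "plough dawn harbor healer"), modified by "winter stag".
Inside "winter stag": head "stag", modifier "winter".
Inside "plough dawn harbor healer": head "healer" (specifically "dawn harbor healer"), modifier "plough".
Inside "dawn harbor healer": head "healer" (specifically "harbor healer"), modifier "dawn".
Inside "harbor healer": head "healer", modifier "harbor".
Putting it together: [[winter stag] [plough [dawn [harbor healer]]]].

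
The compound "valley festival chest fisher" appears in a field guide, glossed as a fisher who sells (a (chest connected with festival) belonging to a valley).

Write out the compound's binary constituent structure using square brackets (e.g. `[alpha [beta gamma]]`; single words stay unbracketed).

Overall it is a kind of fisher; the modifier is "valley festival chest".
Inside "valley festival chest": head "chest" (specifically "festival chest"), modifier "valley".
Inside "festival chest": head "chest", modifier "festival".
Putting it together: [[valley [festival chest]] fisher].

[[valley [festival chest]] fisher]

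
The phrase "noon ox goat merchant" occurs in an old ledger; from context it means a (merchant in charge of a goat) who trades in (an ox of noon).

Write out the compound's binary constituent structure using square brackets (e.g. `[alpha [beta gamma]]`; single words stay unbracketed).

[[noon ox] [goat merchant]]

Overall it is a kind of merchant (specifically "goat merchant"); the modifier is "noon ox".
Within "noon ox", the head is "ox" and the modifier is "noon".
Within "goat merchant", the head is "merchant" and the modifier is "goat".
So the structure is [[noon ox] [goat merchant]].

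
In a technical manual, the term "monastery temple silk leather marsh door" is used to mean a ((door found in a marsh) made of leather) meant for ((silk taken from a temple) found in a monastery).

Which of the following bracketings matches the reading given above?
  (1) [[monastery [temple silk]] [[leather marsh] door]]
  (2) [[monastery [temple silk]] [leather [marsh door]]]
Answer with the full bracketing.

The paraphrase's head is the "door" part ("leather marsh door"); its modifier is "monastery temple silk".
That top-level split, carried through the inner groups, gives [[monastery [temple silk]] [leather [marsh door]]].

[[monastery [temple silk]] [leather [marsh door]]]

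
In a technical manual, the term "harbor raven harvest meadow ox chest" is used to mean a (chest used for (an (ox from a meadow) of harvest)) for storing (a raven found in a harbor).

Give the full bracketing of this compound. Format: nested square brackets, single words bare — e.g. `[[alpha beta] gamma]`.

[[harbor raven] [[harvest [meadow ox]] chest]]

The outermost head in the paraphrase is "chest" (specifically "harvest meadow ox chest"), modified by "harbor raven".
Within "harbor raven", the head is "raven" and the modifier is "harbor".
Within "harvest meadow ox chest", the head is "chest" and the modifier is "harvest meadow ox".
Within "harvest meadow ox", the head is "ox" (specifically "meadow ox") and the modifier is "harvest".
Within "meadow ox", the head is "ox" and the modifier is "meadow".
Putting it together: [[harbor raven] [[harvest [meadow ox]] chest]].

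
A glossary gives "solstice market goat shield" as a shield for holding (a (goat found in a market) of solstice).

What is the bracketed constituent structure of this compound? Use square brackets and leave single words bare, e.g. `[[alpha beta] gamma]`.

Whole compound: head "shield", modifier "solstice market goat".
"solstice market goat" → head "goat" (specifically "market goat"), modifier "solstice".
"market goat" → head "goat", modifier "market".
Putting it together: [[solstice [market goat]] shield].

[[solstice [market goat]] shield]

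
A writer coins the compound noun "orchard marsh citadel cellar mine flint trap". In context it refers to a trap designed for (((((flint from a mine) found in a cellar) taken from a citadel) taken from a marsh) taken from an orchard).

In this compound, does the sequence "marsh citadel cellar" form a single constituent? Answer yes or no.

no

The top-level split is [orchard marsh citadel cellar mine flint] [trap]; the full structure is [[orchard [marsh [citadel [cellar [mine flint]]]]] trap].
"marsh citadel cellar" straddles a constituent boundary, so it is not a single unit.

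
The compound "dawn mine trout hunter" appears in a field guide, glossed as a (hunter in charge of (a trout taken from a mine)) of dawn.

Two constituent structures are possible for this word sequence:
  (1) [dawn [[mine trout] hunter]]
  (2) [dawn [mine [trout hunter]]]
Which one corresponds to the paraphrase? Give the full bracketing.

[dawn [[mine trout] hunter]]

The paraphrase's head is the "hunter" part ("mine trout hunter"); its modifier is "dawn".
That top-level split, carried through the inner groups, gives [dawn [[mine trout] hunter]].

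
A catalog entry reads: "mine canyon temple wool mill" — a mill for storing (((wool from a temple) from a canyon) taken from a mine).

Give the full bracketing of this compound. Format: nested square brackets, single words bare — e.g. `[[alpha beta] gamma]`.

The outermost head in the paraphrase is "mill", modified by "mine canyon temple wool".
Within "mine canyon temple wool", the head is "wool" (specifically "canyon temple wool") and the modifier is "mine".
Within "canyon temple wool", the head is "wool" (specifically "temple wool") and the modifier is "canyon".
Within "temple wool", the head is "wool" and the modifier is "temple".
Assembled: [[mine [canyon [temple wool]]] mill].

[[mine [canyon [temple wool]]] mill]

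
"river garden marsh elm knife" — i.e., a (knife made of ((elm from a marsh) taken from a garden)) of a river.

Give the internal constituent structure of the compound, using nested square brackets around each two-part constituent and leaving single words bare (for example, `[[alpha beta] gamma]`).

Overall it is a kind of knife (specifically "garden marsh elm knife"); the modifier is "river".
"garden marsh elm knife" → head "knife", modifier "garden marsh elm".
"garden marsh elm" → head "elm" (specifically "marsh elm"), modifier "garden".
"marsh elm" → head "elm", modifier "marsh".
Putting it together: [river [[garden [marsh elm]] knife]].

[river [[garden [marsh elm]] knife]]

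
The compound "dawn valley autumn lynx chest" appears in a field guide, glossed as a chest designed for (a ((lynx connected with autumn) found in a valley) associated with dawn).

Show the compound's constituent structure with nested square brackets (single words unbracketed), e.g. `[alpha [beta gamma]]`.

[[dawn [valley [autumn lynx]]] chest]

At the top level: head "chest"; modifier "dawn valley autumn lynx".
Inside "dawn valley autumn lynx": head "lynx" (specifically "valley autumn lynx"), modifier "dawn".
Inside "valley autumn lynx": head "lynx" (specifically "autumn lynx"), modifier "valley".
Inside "autumn lynx": head "lynx", modifier "autumn".
Assembled: [[dawn [valley [autumn lynx]]] chest].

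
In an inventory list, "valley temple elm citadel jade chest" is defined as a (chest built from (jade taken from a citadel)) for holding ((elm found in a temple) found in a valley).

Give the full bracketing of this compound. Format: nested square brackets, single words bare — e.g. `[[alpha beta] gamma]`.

[[valley [temple elm]] [[citadel jade] chest]]

At the top level: head "chest" (specifically "citadel jade chest"); modifier "valley temple elm".
Inside "valley temple elm": head "elm" (specifically "temple elm"), modifier "valley".
Inside "temple elm": head "elm", modifier "temple".
Inside "citadel jade chest": head "chest", modifier "citadel jade".
Inside "citadel jade": head "jade", modifier "citadel".
So the structure is [[valley [temple elm]] [[citadel jade] chest]].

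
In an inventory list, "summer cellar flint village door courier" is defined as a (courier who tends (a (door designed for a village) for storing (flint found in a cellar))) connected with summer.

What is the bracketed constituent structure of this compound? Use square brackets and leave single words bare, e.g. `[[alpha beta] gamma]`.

At the top level: head "courier" (specifically "cellar flint village door courier"); modifier "summer".
"cellar flint village door courier" → head "courier", modifier "cellar flint village door".
"cellar flint village door" → head "door" (specifically "village door"), modifier "cellar flint".
"cellar flint" → head "flint", modifier "cellar".
"village door" → head "door", modifier "village".
Putting it together: [summer [[[cellar flint] [village door]] courier]].

[summer [[[cellar flint] [village door]] courier]]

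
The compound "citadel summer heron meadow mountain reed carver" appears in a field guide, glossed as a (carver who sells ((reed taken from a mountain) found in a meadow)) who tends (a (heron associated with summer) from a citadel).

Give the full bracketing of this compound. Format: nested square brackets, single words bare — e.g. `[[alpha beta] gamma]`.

[[citadel [summer heron]] [[meadow [mountain reed]] carver]]

The outermost head in the paraphrase is "carver" (specifically "meadow mountain reed carver"), modified by "citadel summer heron".
Inside "citadel summer heron": head "heron" (specifically "summer heron"), modifier "citadel".
Inside "summer heron": head "heron", modifier "summer".
Inside "meadow mountain reed carver": head "carver", modifier "meadow mountain reed".
Inside "meadow mountain reed": head "reed" (specifically "mountain reed"), modifier "meadow".
Inside "mountain reed": head "reed", modifier "mountain".
Putting it together: [[citadel [summer heron]] [[meadow [mountain reed]] carver]].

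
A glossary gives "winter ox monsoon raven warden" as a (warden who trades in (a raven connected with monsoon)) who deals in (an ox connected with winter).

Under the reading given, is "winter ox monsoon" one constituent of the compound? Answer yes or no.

The top-level split is [winter ox] [monsoon raven warden]; the full structure is [[winter ox] [[monsoon raven] warden]].
"winter ox monsoon" straddles a constituent boundary, so it is not a single unit.

no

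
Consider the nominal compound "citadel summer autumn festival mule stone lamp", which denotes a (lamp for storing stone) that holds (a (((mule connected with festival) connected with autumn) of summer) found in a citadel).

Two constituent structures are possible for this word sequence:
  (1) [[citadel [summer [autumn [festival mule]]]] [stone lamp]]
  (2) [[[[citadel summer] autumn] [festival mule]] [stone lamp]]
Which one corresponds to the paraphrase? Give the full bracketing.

[[citadel [summer [autumn [festival mule]]]] [stone lamp]]

The paraphrase's head is the "lamp" part ("stone lamp"); its modifier is "citadel summer autumn festival mule".
That top-level split, carried through the inner groups, gives [[citadel [summer [autumn [festival mule]]]] [stone lamp]].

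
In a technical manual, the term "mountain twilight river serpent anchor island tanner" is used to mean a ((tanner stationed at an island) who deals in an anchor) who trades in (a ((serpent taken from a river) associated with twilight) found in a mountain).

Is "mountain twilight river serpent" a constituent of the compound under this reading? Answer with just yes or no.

The paraphrase groups the words so that "mountain twilight river serpent" is one unit: it corresponds to a single parenthesized sub-phrase.
The full structure is [[mountain [twilight [river serpent]]] [anchor [island tanner]]], in which [mountain twilight river serpent] is a constituent.

yes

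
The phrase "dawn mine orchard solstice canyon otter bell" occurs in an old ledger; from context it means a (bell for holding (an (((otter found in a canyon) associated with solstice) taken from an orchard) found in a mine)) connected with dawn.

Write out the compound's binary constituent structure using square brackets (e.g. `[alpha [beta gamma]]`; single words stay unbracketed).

Whole compound: head "bell" (specifically "mine orchard solstice canyon otter bell"), modifier "dawn".
Within "mine orchard solstice canyon otter bell", the head is "bell" and the modifier is "mine orchard solstice canyon otter".
Within "mine orchard solstice canyon otter", the head is "otter" (specifically "orchard solstice canyon otter") and the modifier is "mine".
Within "orchard solstice canyon otter", the head is "otter" (specifically "solstice canyon otter") and the modifier is "orchard".
Within "solstice canyon otter", the head is "otter" (specifically "canyon otter") and the modifier is "solstice".
Within "canyon otter", the head is "otter" and the modifier is "canyon".
Assembled: [dawn [[mine [orchard [solstice [canyon otter]]]] bell]].

[dawn [[mine [orchard [solstice [canyon otter]]]] bell]]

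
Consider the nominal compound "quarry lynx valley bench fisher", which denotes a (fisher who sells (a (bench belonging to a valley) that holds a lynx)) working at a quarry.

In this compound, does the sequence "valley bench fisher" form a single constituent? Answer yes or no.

The top-level split is [quarry] [lynx valley bench fisher]; the full structure is [quarry [[lynx [valley bench]] fisher]].
"valley bench fisher" straddles a constituent boundary, so it is not a single unit.

no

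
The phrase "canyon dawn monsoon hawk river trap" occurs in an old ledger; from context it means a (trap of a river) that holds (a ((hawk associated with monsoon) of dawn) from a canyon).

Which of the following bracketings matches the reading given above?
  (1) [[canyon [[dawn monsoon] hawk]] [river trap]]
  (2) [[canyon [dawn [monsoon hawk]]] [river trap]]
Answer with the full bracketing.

[[canyon [dawn [monsoon hawk]]] [river trap]]

The paraphrase's head is the "trap" part ("river trap"); its modifier is "canyon dawn monsoon hawk".
That top-level split, carried through the inner groups, gives [[canyon [dawn [monsoon hawk]]] [river trap]].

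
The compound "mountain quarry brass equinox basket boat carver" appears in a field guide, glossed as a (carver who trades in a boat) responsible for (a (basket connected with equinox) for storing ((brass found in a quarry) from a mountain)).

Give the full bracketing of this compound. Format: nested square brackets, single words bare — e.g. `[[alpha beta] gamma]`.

[[[mountain [quarry brass]] [equinox basket]] [boat carver]]

Overall it is a kind of carver (specifically "boat carver"); the modifier is "mountain quarry brass equinox basket".
Within "mountain quarry brass equinox basket", the head is "basket" (specifically "equinox basket") and the modifier is "mountain quarry brass".
Within "mountain quarry brass", the head is "brass" (specifically "quarry brass") and the modifier is "mountain".
Within "quarry brass", the head is "brass" and the modifier is "quarry".
Within "equinox basket", the head is "basket" and the modifier is "equinox".
Within "boat carver", the head is "carver" and the modifier is "boat".
Putting it together: [[[mountain [quarry brass]] [equinox basket]] [boat carver]].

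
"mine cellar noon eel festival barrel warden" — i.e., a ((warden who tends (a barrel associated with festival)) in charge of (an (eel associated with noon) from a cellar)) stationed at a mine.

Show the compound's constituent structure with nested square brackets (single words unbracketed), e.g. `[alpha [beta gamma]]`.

[mine [[cellar [noon eel]] [[festival barrel] warden]]]

The outermost head in the paraphrase is "warden" (specifically "cellar noon eel festival barrel warden"), modified by "mine".
Within "cellar noon eel festival barrel warden", the head is "warden" (specifically "festival barrel warden") and the modifier is "cellar noon eel".
Within "cellar noon eel", the head is "eel" (specifically "noon eel") and the modifier is "cellar".
Within "noon eel", the head is "eel" and the modifier is "noon".
Within "festival barrel warden", the head is "warden" and the modifier is "festival barrel".
Within "festival barrel", the head is "barrel" and the modifier is "festival".
Putting it together: [mine [[cellar [noon eel]] [[festival barrel] warden]]].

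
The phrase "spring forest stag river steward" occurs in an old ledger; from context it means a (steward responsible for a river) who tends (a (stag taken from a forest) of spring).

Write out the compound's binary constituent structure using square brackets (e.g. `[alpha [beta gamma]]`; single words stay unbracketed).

At the top level: head "steward" (specifically "river steward"); modifier "spring forest stag".
"spring forest stag" → head "stag" (specifically "forest stag"), modifier "spring".
"forest stag" → head "stag", modifier "forest".
"river steward" → head "steward", modifier "river".
So the structure is [[spring [forest stag]] [river steward]].

[[spring [forest stag]] [river steward]]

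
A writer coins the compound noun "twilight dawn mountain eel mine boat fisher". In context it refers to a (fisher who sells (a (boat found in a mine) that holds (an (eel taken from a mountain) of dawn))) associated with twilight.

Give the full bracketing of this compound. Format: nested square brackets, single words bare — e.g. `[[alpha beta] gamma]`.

The outermost head in the paraphrase is "fisher" (specifically "dawn mountain eel mine boat fisher"), modified by "twilight".
Inside "dawn mountain eel mine boat fisher": head "fisher", modifier "dawn mountain eel mine boat".
Inside "dawn mountain eel mine boat": head "boat" (specifically "mine boat"), modifier "dawn mountain eel".
Inside "dawn mountain eel": head "eel" (specifically "mountain eel"), modifier "dawn".
Inside "mountain eel": head "eel", modifier "mountain".
Inside "mine boat": head "boat", modifier "mine".
Assembled: [twilight [[[dawn [mountain eel]] [mine boat]] fisher]].

[twilight [[[dawn [mountain eel]] [mine boat]] fisher]]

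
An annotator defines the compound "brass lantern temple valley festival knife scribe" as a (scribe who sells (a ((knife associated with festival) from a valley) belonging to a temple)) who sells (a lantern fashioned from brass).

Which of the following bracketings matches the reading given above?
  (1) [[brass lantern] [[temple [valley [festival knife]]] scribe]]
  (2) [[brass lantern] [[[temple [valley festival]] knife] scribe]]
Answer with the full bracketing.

[[brass lantern] [[temple [valley [festival knife]]] scribe]]

The paraphrase's head is the "scribe" part ("temple valley festival knife scribe"); its modifier is "brass lantern".
That top-level split, carried through the inner groups, gives [[brass lantern] [[temple [valley [festival knife]]] scribe]].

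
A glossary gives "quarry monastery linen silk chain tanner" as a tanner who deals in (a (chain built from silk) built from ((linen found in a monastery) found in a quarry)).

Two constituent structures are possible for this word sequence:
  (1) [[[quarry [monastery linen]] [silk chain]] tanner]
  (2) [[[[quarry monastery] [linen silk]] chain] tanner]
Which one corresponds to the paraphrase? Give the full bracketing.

The paraphrase's head is the "tanner" part ("tanner"); its modifier is "quarry monastery linen silk chain".
That top-level split, carried through the inner groups, gives [[[quarry [monastery linen]] [silk chain]] tanner].

[[[quarry [monastery linen]] [silk chain]] tanner]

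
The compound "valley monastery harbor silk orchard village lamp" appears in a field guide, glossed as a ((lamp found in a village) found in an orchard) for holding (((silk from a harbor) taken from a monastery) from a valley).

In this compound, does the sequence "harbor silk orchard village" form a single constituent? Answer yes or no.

The top-level split is [valley monastery harbor silk] [orchard village lamp]; the full structure is [[valley [monastery [harbor silk]]] [orchard [village lamp]]].
"harbor silk orchard village" straddles a constituent boundary, so it is not a single unit.

no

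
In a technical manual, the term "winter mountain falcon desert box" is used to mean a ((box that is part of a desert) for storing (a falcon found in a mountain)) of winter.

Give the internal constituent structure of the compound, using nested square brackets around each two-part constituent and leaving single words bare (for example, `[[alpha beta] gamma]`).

Overall it is a kind of box (specifically "mountain falcon desert box"); the modifier is "winter".
Within "mountain falcon desert box", the head is "box" (specifically "desert box") and the modifier is "mountain falcon".
Within "mountain falcon", the head is "falcon" and the modifier is "mountain".
Within "desert box", the head is "box" and the modifier is "desert".
Putting it together: [winter [[mountain falcon] [desert box]]].

[winter [[mountain falcon] [desert box]]]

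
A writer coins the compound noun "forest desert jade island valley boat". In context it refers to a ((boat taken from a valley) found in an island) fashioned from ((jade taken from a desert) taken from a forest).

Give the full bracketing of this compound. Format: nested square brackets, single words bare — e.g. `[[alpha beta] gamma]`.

[[forest [desert jade]] [island [valley boat]]]

Whole compound: head "boat" (specifically "island valley boat"), modifier "forest desert jade".
Inside "forest desert jade": head "jade" (specifically "desert jade"), modifier "forest".
Inside "desert jade": head "jade", modifier "desert".
Inside "island valley boat": head "boat" (specifically "valley boat"), modifier "island".
Inside "valley boat": head "boat", modifier "valley".
So the structure is [[forest [desert jade]] [island [valley boat]]].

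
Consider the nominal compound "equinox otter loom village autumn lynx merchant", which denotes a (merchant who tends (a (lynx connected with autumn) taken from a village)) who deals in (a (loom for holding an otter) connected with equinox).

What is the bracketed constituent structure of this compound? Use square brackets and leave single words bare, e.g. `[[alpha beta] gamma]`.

[[equinox [otter loom]] [[village [autumn lynx]] merchant]]

Whole compound: head "merchant" (specifically "village autumn lynx merchant"), modifier "equinox otter loom".
Inside "equinox otter loom": head "loom" (specifically "otter loom"), modifier "equinox".
Inside "otter loom": head "loom", modifier "otter".
Inside "village autumn lynx merchant": head "merchant", modifier "village autumn lynx".
Inside "village autumn lynx": head "lynx" (specifically "autumn lynx"), modifier "village".
Inside "autumn lynx": head "lynx", modifier "autumn".
Assembled: [[equinox [otter loom]] [[village [autumn lynx]] merchant]].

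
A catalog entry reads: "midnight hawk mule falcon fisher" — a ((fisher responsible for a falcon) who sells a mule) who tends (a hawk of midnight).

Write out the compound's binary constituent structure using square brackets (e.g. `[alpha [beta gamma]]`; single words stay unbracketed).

At the top level: head "fisher" (specifically "mule falcon fisher"); modifier "midnight hawk".
Within "midnight hawk", the head is "hawk" and the modifier is "midnight".
Within "mule falcon fisher", the head is "fisher" (specifically "falcon fisher") and the modifier is "mule".
Within "falcon fisher", the head is "fisher" and the modifier is "falcon".
Assembled: [[midnight hawk] [mule [falcon fisher]]].

[[midnight hawk] [mule [falcon fisher]]]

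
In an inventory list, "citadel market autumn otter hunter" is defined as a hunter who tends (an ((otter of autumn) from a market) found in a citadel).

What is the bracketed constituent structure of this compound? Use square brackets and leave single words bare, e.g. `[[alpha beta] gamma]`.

[[citadel [market [autumn otter]]] hunter]

Overall it is a kind of hunter; the modifier is "citadel market autumn otter".
Inside "citadel market autumn otter": head "otter" (specifically "market autumn otter"), modifier "citadel".
Inside "market autumn otter": head "otter" (specifically "autumn otter"), modifier "market".
Inside "autumn otter": head "otter", modifier "autumn".
Putting it together: [[citadel [market [autumn otter]]] hunter].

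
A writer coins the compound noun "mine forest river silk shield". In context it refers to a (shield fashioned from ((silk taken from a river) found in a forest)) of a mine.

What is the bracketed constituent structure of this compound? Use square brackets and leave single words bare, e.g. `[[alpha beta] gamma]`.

[mine [[forest [river silk]] shield]]

Overall it is a kind of shield (specifically "forest river silk shield"); the modifier is "mine".
"forest river silk shield" → head "shield", modifier "forest river silk".
"forest river silk" → head "silk" (specifically "river silk"), modifier "forest".
"river silk" → head "silk", modifier "river".
Putting it together: [mine [[forest [river silk]] shield]].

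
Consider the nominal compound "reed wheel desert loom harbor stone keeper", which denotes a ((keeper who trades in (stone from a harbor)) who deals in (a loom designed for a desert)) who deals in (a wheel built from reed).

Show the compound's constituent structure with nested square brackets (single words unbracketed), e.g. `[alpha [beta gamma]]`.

Whole compound: head "keeper" (specifically "desert loom harbor stone keeper"), modifier "reed wheel".
Within "reed wheel", the head is "wheel" and the modifier is "reed".
Within "desert loom harbor stone keeper", the head is "keeper" (specifically "harbor stone keeper") and the modifier is "desert loom".
Within "desert loom", the head is "loom" and the modifier is "desert".
Within "harbor stone keeper", the head is "keeper" and the modifier is "harbor stone".
Within "harbor stone", the head is "stone" and the modifier is "harbor".
Assembled: [[reed wheel] [[desert loom] [[harbor stone] keeper]]].

[[reed wheel] [[desert loom] [[harbor stone] keeper]]]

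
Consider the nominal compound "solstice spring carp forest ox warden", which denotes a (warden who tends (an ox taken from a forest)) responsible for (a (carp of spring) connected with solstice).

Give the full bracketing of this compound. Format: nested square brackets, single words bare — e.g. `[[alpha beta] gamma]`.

Whole compound: head "warden" (specifically "forest ox warden"), modifier "solstice spring carp".
"solstice spring carp" → head "carp" (specifically "spring carp"), modifier "solstice".
"spring carp" → head "carp", modifier "spring".
"forest ox warden" → head "warden", modifier "forest ox".
"forest ox" → head "ox", modifier "forest".
Assembled: [[solstice [spring carp]] [[forest ox] warden]].

[[solstice [spring carp]] [[forest ox] warden]]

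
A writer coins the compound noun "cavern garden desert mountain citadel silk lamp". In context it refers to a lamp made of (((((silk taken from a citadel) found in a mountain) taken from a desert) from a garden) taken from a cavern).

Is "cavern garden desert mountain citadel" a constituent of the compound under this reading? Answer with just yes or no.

The top-level split is [cavern garden desert mountain citadel silk] [lamp]; the full structure is [[cavern [garden [desert [mountain [citadel silk]]]]] lamp].
"cavern garden desert mountain citadel" straddles a constituent boundary, so it is not a single unit.

no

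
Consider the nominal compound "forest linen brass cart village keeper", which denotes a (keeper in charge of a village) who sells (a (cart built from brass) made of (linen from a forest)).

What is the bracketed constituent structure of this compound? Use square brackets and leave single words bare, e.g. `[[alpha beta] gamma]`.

[[[forest linen] [brass cart]] [village keeper]]

At the top level: head "keeper" (specifically "village keeper"); modifier "forest linen brass cart".
Within "forest linen brass cart", the head is "cart" (specifically "brass cart") and the modifier is "forest linen".
Within "forest linen", the head is "linen" and the modifier is "forest".
Within "brass cart", the head is "cart" and the modifier is "brass".
Within "village keeper", the head is "keeper" and the modifier is "village".
Assembled: [[[forest linen] [brass cart]] [village keeper]].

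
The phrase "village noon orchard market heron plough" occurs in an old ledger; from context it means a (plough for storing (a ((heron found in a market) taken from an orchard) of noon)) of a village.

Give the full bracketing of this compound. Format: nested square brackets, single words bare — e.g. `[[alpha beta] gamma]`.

[village [[noon [orchard [market heron]]] plough]]

Whole compound: head "plough" (specifically "noon orchard market heron plough"), modifier "village".
Within "noon orchard market heron plough", the head is "plough" and the modifier is "noon orchard market heron".
Within "noon orchard market heron", the head is "heron" (specifically "orchard market heron") and the modifier is "noon".
Within "orchard market heron", the head is "heron" (specifically "market heron") and the modifier is "orchard".
Within "market heron", the head is "heron" and the modifier is "market".
So the structure is [village [[noon [orchard [market heron]]] plough]].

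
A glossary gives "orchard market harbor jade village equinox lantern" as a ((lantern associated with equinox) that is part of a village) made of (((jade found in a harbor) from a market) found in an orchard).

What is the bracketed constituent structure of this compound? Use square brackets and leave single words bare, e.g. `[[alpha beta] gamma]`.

[[orchard [market [harbor jade]]] [village [equinox lantern]]]

Overall it is a kind of lantern (specifically "village equinox lantern"); the modifier is "orchard market harbor jade".
Within "orchard market harbor jade", the head is "jade" (specifically "market harbor jade") and the modifier is "orchard".
Within "market harbor jade", the head is "jade" (specifically "harbor jade") and the modifier is "market".
Within "harbor jade", the head is "jade" and the modifier is "harbor".
Within "village equinox lantern", the head is "lantern" (specifically "equinox lantern") and the modifier is "village".
Within "equinox lantern", the head is "lantern" and the modifier is "equinox".
Assembled: [[orchard [market [harbor jade]]] [village [equinox lantern]]].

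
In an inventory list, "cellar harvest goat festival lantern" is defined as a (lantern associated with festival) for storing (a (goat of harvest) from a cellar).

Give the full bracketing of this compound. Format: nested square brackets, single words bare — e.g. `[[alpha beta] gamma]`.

Overall it is a kind of lantern (specifically "festival lantern"); the modifier is "cellar harvest goat".
"cellar harvest goat" → head "goat" (specifically "harvest goat"), modifier "cellar".
"harvest goat" → head "goat", modifier "harvest".
"festival lantern" → head "lantern", modifier "festival".
So the structure is [[cellar [harvest goat]] [festival lantern]].

[[cellar [harvest goat]] [festival lantern]]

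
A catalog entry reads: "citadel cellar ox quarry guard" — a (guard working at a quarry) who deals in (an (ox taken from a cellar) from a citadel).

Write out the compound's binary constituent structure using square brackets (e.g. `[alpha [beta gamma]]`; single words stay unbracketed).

Overall it is a kind of guard (specifically "quarry guard"); the modifier is "citadel cellar ox".
"citadel cellar ox" → head "ox" (specifically "cellar ox"), modifier "citadel".
"cellar ox" → head "ox", modifier "cellar".
"quarry guard" → head "guard", modifier "quarry".
So the structure is [[citadel [cellar ox]] [quarry guard]].

[[citadel [cellar ox]] [quarry guard]]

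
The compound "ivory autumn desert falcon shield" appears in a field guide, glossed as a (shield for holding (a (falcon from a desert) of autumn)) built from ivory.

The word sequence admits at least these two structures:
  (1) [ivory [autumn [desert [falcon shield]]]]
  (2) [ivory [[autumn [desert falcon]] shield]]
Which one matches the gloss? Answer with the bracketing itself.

[ivory [[autumn [desert falcon]] shield]]

The paraphrase's head is the "shield" part ("autumn desert falcon shield"); its modifier is "ivory".
That top-level split, carried through the inner groups, gives [ivory [[autumn [desert falcon]] shield]].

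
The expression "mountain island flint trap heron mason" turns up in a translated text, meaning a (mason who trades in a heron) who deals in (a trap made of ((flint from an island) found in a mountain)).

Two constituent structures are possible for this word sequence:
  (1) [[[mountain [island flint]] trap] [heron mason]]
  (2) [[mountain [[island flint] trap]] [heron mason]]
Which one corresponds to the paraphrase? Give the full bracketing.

[[[mountain [island flint]] trap] [heron mason]]

The paraphrase's head is the "mason" part ("heron mason"); its modifier is "mountain island flint trap".
That top-level split, carried through the inner groups, gives [[[mountain [island flint]] trap] [heron mason]].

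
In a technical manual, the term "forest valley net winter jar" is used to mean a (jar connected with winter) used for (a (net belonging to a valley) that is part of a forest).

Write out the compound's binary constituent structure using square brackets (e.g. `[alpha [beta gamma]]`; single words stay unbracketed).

At the top level: head "jar" (specifically "winter jar"); modifier "forest valley net".
"forest valley net" → head "net" (specifically "valley net"), modifier "forest".
"valley net" → head "net", modifier "valley".
"winter jar" → head "jar", modifier "winter".
So the structure is [[forest [valley net]] [winter jar]].

[[forest [valley net]] [winter jar]]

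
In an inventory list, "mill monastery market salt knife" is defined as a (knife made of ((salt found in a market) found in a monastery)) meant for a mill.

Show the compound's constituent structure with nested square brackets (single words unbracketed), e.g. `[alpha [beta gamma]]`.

Whole compound: head "knife" (specifically "monastery market salt knife"), modifier "mill".
Within "monastery market salt knife", the head is "knife" and the modifier is "monastery market salt".
Within "monastery market salt", the head is "salt" (specifically "market salt") and the modifier is "monastery".
Within "market salt", the head is "salt" and the modifier is "market".
Putting it together: [mill [[monastery [market salt]] knife]].

[mill [[monastery [market salt]] knife]]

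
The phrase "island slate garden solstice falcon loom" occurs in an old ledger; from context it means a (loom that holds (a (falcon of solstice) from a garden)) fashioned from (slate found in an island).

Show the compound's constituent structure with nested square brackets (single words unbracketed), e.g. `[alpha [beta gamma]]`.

[[island slate] [[garden [solstice falcon]] loom]]

Whole compound: head "loom" (specifically "garden solstice falcon loom"), modifier "island slate".
"island slate" → head "slate", modifier "island".
"garden solstice falcon loom" → head "loom", modifier "garden solstice falcon".
"garden solstice falcon" → head "falcon" (specifically "solstice falcon"), modifier "garden".
"solstice falcon" → head "falcon", modifier "solstice".
Putting it together: [[island slate] [[garden [solstice falcon]] loom]].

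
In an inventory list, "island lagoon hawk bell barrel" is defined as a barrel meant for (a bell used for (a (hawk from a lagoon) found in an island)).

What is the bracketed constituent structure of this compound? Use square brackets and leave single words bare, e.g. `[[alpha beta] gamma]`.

[[[island [lagoon hawk]] bell] barrel]

Whole compound: head "barrel", modifier "island lagoon hawk bell".
Inside "island lagoon hawk bell": head "bell", modifier "island lagoon hawk".
Inside "island lagoon hawk": head "hawk" (specifically "lagoon hawk"), modifier "island".
Inside "lagoon hawk": head "hawk", modifier "lagoon".
Putting it together: [[[island [lagoon hawk]] bell] barrel].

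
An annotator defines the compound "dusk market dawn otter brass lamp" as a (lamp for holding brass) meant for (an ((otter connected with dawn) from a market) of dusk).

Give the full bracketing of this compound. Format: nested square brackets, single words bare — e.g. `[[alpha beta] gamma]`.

Overall it is a kind of lamp (specifically "brass lamp"); the modifier is "dusk market dawn otter".
"dusk market dawn otter" → head "otter" (specifically "market dawn otter"), modifier "dusk".
"market dawn otter" → head "otter" (specifically "dawn otter"), modifier "market".
"dawn otter" → head "otter", modifier "dawn".
"brass lamp" → head "lamp", modifier "brass".
Putting it together: [[dusk [market [dawn otter]]] [brass lamp]].

[[dusk [market [dawn otter]]] [brass lamp]]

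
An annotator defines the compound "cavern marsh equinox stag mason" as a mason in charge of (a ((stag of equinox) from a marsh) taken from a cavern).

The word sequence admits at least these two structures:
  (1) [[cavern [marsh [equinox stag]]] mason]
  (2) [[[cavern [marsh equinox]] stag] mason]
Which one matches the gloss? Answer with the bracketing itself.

The paraphrase's head is the "mason" part ("mason"); its modifier is "cavern marsh equinox stag".
That top-level split, carried through the inner groups, gives [[cavern [marsh [equinox stag]]] mason].

[[cavern [marsh [equinox stag]]] mason]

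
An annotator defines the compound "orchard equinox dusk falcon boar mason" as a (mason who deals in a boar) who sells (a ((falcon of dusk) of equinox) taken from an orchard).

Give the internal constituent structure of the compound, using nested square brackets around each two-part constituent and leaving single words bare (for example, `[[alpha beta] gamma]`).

The outermost head in the paraphrase is "mason" (specifically "boar mason"), modified by "orchard equinox dusk falcon".
Within "orchard equinox dusk falcon", the head is "falcon" (specifically "equinox dusk falcon") and the modifier is "orchard".
Within "equinox dusk falcon", the head is "falcon" (specifically "dusk falcon") and the modifier is "equinox".
Within "dusk falcon", the head is "falcon" and the modifier is "dusk".
Within "boar mason", the head is "mason" and the modifier is "boar".
Assembled: [[orchard [equinox [dusk falcon]]] [boar mason]].

[[orchard [equinox [dusk falcon]]] [boar mason]]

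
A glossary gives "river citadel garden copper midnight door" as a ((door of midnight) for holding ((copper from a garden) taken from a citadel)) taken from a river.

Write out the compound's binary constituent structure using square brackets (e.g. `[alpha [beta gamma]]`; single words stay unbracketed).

[river [[citadel [garden copper]] [midnight door]]]

At the top level: head "door" (specifically "citadel garden copper midnight door"); modifier "river".
Inside "citadel garden copper midnight door": head "door" (specifically "midnight door"), modifier "citadel garden copper".
Inside "citadel garden copper": head "copper" (specifically "garden copper"), modifier "citadel".
Inside "garden copper": head "copper", modifier "garden".
Inside "midnight door": head "door", modifier "midnight".
Putting it together: [river [[citadel [garden copper]] [midnight door]]].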